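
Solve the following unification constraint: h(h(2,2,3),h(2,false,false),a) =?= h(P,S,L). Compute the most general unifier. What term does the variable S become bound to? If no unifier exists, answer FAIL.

Decompose h/3: h(2,2,3) =?= P,  h(2,false,false) =?= S,  a =?= L.
Bind P := h(2,2,3); no other remaining equation mentions P.
Bind S := h(2,false,false); no other remaining equation mentions S.
Bind L := a.
MGU = { P := h(2,2,3), S := h(2,false,false), L := a }, so S := h(2,false,false).

h(2,false,false)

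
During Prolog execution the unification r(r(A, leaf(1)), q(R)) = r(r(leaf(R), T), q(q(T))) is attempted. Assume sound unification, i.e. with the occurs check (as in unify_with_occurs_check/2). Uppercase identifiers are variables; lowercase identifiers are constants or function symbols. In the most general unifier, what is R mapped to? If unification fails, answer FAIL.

Decompose r/2: r(A, leaf(1)) = r(leaf(R), T),  q(R) = q(q(T)).
Decompose r/2: A = leaf(R),  leaf(1) = T.
Bind A := leaf(R); no other remaining equation mentions A.
Bind T := leaf(1); substituting into the remaining equation gives: q(R) = q(q(leaf(1))).
Decompose q/1: R = q(leaf(1)).
Bind R := q(leaf(1)). Substituting into the earlier binding gives A := leaf(q(leaf(1))).
MGU = { A = leaf(q(leaf(1))), T = leaf(1), R = q(leaf(1)) }, so R = q(leaf(1)).

q(leaf(1))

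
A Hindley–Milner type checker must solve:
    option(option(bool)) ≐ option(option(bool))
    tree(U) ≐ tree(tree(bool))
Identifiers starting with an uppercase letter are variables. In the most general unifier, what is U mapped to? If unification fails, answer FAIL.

Delete trivial equation option(option(bool)) ≐ option(option(bool)).
Decompose tree/1: U ≐ tree(bool).
Bind U := tree(bool).
MGU = { U ↦ tree(bool) }, so U ↦ tree(bool).

tree(bool)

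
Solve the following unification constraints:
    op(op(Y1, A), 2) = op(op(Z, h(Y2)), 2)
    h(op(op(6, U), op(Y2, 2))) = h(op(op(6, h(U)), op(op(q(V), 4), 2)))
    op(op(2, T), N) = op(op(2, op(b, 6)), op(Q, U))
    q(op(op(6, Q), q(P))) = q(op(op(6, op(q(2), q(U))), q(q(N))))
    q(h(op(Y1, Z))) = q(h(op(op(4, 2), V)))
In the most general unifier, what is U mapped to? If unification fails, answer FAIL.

Decompose op/2: op(Y1, A) = op(Z, h(Y2)),  2 = 2.
Decompose op/2: Y1 = Z,  A = h(Y2).
Bind Y1 := Z; substituting into the one remaining equation that mentions Y1 gives: q(h(op(Z, Z))) = q(h(op(op(4, 2), V))).
Bind A := h(Y2); no other remaining equation mentions A.
Delete trivial equation 2 = 2.
Decompose h/1: op(op(6, U), op(Y2, 2)) = op(op(6, h(U)), op(op(q(V), 4), 2)).
Decompose op/2: op(6, U) = op(6, h(U)),  op(Y2, 2) = op(op(q(V), 4), 2).
Decompose op/2: 6 = 6,  U = h(U).
Delete trivial equation 6 = 6.
Occurs check fails: U occurs in h(U); the equation U = h(U) has no finite solution.

FAIL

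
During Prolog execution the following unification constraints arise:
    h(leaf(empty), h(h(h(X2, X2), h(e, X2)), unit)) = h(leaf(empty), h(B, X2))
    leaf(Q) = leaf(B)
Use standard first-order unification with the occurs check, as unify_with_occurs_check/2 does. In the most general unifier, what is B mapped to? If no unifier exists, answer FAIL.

h(h(unit, unit), h(e, unit))

Decompose h/2: leaf(empty) = leaf(empty),  h(h(h(X2, X2), h(e, X2)), unit) = h(B, X2).
Delete trivial equation leaf(empty) = leaf(empty).
Decompose h/2: h(h(X2, X2), h(e, X2)) = B,  unit = X2.
Bind B := h(h(X2, X2), h(e, X2)); substituting into the one remaining equation that mentions B gives: leaf(Q) = leaf(h(h(X2, X2), h(e, X2))).
Bind X2 := unit; substituting into the remaining equation gives: leaf(Q) = leaf(h(h(unit, unit), h(e, unit))). Substituting into the earlier binding gives B := h(h(unit, unit), h(e, unit)).
Decompose leaf/1: Q = h(h(unit, unit), h(e, unit)).
Bind Q := h(h(unit, unit), h(e, unit)).
MGU = { B ↦ h(h(unit, unit), h(e, unit)), X2 ↦ unit, Q ↦ h(h(unit, unit), h(e, unit)) }, so B ↦ h(h(unit, unit), h(e, unit)).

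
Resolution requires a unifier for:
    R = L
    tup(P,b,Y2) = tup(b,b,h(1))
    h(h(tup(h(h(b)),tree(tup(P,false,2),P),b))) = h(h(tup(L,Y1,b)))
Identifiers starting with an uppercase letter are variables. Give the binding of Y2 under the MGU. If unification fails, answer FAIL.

Bind R := L; no other remaining equation mentions R.
Decompose tup/3: P = b,  b = b,  Y2 = h(1).
Bind P := b; substituting into the one remaining equation that mentions P gives: h(h(tup(h(h(b)),tree(tup(b,false,2),b),b))) = h(h(tup(L,Y1,b))).
Delete trivial equation b = b.
Bind Y2 := h(1); no other remaining equation mentions Y2.
Decompose h/1: h(tup(h(h(b)),tree(tup(b,false,2),b),b)) = h(tup(L,Y1,b)).
Decompose h/1: tup(h(h(b)),tree(tup(b,false,2),b),b) = tup(L,Y1,b).
Decompose tup/3: h(h(b)) = L,  tree(tup(b,false,2),b) = Y1,  b = b.
Bind L := h(h(b)); no other remaining equation mentions L. Substituting into the earlier binding gives R := h(h(b)).
Bind Y1 := tree(tup(b,false,2),b); no other remaining equation mentions Y1.
Delete trivial equation b = b.
MGU = { R ↦ h(h(b)), P ↦ b, Y2 ↦ h(1), L ↦ h(h(b)), Y1 ↦ tree(tup(b,false,2),b) }, so Y2 ↦ h(1).

h(1)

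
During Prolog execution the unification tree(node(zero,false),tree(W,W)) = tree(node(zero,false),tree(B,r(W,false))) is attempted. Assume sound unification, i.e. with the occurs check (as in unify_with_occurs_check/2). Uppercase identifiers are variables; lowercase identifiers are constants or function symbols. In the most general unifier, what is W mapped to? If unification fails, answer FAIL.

FAIL

Decompose tree/2: node(zero,false) = node(zero,false),  tree(W,W) = tree(B,r(W,false)).
Delete trivial equation node(zero,false) = node(zero,false).
Decompose tree/2: W = B,  W = r(W,false).
Bind W := B; substituting into the remaining equation gives: B = r(B,false).
Occurs check fails: B occurs in r(B,false); the equation B = r(B,false) has no finite solution.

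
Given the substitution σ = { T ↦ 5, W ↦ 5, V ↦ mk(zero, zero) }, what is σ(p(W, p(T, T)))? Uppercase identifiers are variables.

Replace each occurrence of T with 5.
Replace each occurrence of W with 5.
Result: p(5, p(5, 5)).

p(5, p(5, 5))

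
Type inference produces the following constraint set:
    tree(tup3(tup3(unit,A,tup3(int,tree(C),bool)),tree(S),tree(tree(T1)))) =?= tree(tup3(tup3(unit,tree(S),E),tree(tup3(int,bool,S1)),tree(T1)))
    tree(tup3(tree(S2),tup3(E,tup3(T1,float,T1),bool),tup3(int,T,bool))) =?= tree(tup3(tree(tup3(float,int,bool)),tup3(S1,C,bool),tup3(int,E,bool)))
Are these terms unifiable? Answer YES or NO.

NO

Decompose tree/1: tup3(tup3(unit,A,tup3(int,tree(C),bool)),tree(S),tree(tree(T1))) =?= tup3(tup3(unit,tree(S),E),tree(tup3(int,bool,S1)),tree(T1)).
Decompose tup3/3: tup3(unit,A,tup3(int,tree(C),bool)) =?= tup3(unit,tree(S),E),  tree(S) =?= tree(tup3(int,bool,S1)),  tree(tree(T1)) =?= tree(T1).
Decompose tup3/3: unit =?= unit,  A =?= tree(S),  tup3(int,tree(C),bool) =?= E.
Delete trivial equation unit =?= unit.
Bind A := tree(S); no other remaining equation mentions A.
Bind E := tup3(int,tree(C),bool); substituting into the one remaining equation that mentions E gives: tree(tup3(tree(S2),tup3(tup3(int,tree(C),bool),tup3(T1,float,T1),bool),tup3(int,T,bool))) =?= tree(tup3(tree(tup3(float,int,bool)),tup3(S1,C,bool),tup3(int,tup3(int,tree(C),bool),bool))).
Decompose tree/1: S =?= tup3(int,bool,S1).
Bind S := tup3(int,bool,S1); no other remaining equation mentions S. Substituting into the earlier binding gives A := tree(tup3(int,bool,S1)).
Decompose tree/1: tree(T1) =?= T1.
Occurs check fails: T1 occurs in tree(T1); the equation T1 =?= tree(T1) has no finite solution.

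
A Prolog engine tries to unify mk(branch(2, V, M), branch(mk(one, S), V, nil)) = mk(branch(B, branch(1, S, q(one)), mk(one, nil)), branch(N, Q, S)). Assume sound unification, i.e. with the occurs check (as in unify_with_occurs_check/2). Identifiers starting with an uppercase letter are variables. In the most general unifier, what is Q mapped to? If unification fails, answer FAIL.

branch(1, nil, q(one))

Decompose mk/2: branch(2, V, M) = branch(B, branch(1, S, q(one)), mk(one, nil)),  branch(mk(one, S), V, nil) = branch(N, Q, S).
Decompose branch/3: 2 = B,  V = branch(1, S, q(one)),  M = mk(one, nil).
Bind B := 2; no other remaining equation mentions B.
Bind V := branch(1, S, q(one)); substituting into the one remaining equation that mentions V gives: branch(mk(one, S), branch(1, S, q(one)), nil) = branch(N, Q, S).
Bind M := mk(one, nil); no other remaining equation mentions M.
Decompose branch/3: mk(one, S) = N,  branch(1, S, q(one)) = Q,  nil = S.
Bind N := mk(one, S); no other remaining equation mentions N.
Bind Q := branch(1, S, q(one)); no other remaining equation mentions Q.
Bind S := nil. Substituting into the earlier bindings gives V := branch(1, nil, q(one)), N := mk(one, nil), Q := branch(1, nil, q(one)).
MGU = { B = 2, V = branch(1, nil, q(one)), M = mk(one, nil), N = mk(one, nil), Q = branch(1, nil, q(one)), S = nil }, so Q = branch(1, nil, q(one)).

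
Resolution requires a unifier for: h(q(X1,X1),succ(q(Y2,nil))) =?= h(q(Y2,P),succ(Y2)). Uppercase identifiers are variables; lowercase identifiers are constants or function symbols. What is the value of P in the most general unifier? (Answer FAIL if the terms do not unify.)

FAIL

Decompose h/2: q(X1,X1) =?= q(Y2,P),  succ(q(Y2,nil)) =?= succ(Y2).
Decompose q/2: X1 =?= Y2,  X1 =?= P.
Bind X1 := Y2; substituting into the one remaining equation that mentions X1 gives: Y2 =?= P.
Bind Y2 := P; substituting into the remaining equation gives: succ(q(P,nil)) =?= succ(P). Substituting into the earlier binding gives X1 := P.
Decompose succ/1: q(P,nil) =?= P.
Occurs check fails: P occurs in q(P,nil); the equation P =?= q(P,nil) has no finite solution.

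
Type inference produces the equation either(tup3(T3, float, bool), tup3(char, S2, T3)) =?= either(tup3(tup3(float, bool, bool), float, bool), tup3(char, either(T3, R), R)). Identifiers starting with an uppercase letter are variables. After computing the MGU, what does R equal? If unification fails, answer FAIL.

Decompose either/2: tup3(T3, float, bool) =?= tup3(tup3(float, bool, bool), float, bool),  tup3(char, S2, T3) =?= tup3(char, either(T3, R), R).
Decompose tup3/3: T3 =?= tup3(float, bool, bool),  float =?= float,  bool =?= bool.
Bind T3 := tup3(float, bool, bool); substituting into the one remaining equation that mentions T3 gives: tup3(char, S2, tup3(float, bool, bool)) =?= tup3(char, either(tup3(float, bool, bool), R), R).
Delete trivial equation float =?= float.
Delete trivial equation bool =?= bool.
Decompose tup3/3: char =?= char,  S2 =?= either(tup3(float, bool, bool), R),  tup3(float, bool, bool) =?= R.
Delete trivial equation char =?= char.
Bind S2 := either(tup3(float, bool, bool), R); no other remaining equation mentions S2.
Bind R := tup3(float, bool, bool). Substituting into the earlier binding gives S2 := either(tup3(float, bool, bool), tup3(float, bool, bool)).
MGU = { T3 -> tup3(float, bool, bool), S2 -> either(tup3(float, bool, bool), tup3(float, bool, bool)), R -> tup3(float, bool, bool) }, so R -> tup3(float, bool, bool).

tup3(float, bool, bool)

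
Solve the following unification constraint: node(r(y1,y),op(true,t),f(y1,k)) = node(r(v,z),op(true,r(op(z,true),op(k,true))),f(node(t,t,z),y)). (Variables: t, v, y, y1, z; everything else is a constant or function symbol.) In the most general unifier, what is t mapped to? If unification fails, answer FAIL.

r(op(k,true),op(k,true))

Decompose node/3: r(y1,y) = r(v,z),  op(true,t) = op(true,r(op(z,true),op(k,true))),  f(y1,k) = f(node(t,t,z),y).
Decompose r/2: y1 = v,  y = z.
Bind y1 := v; substituting into the one remaining equation that mentions y1 gives: f(v,k) = f(node(t,t,z),y).
Bind y := z; substituting into the one remaining equation that mentions y gives: f(v,k) = f(node(t,t,z),z).
Decompose op/2: true = true,  t = r(op(z,true),op(k,true)).
Delete trivial equation true = true.
Bind t := r(op(z,true),op(k,true)); substituting into the remaining equation gives: f(v,k) = f(node(r(op(z,true),op(k,true)),r(op(z,true),op(k,true)),z),z).
Decompose f/2: v = node(r(op(z,true),op(k,true)),r(op(z,true),op(k,true)),z),  k = z.
Bind v := node(r(op(z,true),op(k,true)),r(op(z,true),op(k,true)),z); no other remaining equation mentions v. Substituting into the earlier binding gives y1 := node(r(op(z,true),op(k,true)),r(op(z,true),op(k,true)),z).
Bind z := k. Substituting into the earlier bindings gives y1 := node(r(op(k,true),op(k,true)),r(op(k,true),op(k,true)),k), y := k, t := r(op(k,true),op(k,true)), v := node(r(op(k,true),op(k,true)),r(op(k,true),op(k,true)),k).
MGU = { y1 -> node(r(op(k,true),op(k,true)),r(op(k,true),op(k,true)),k), y -> k, t -> r(op(k,true),op(k,true)), v -> node(r(op(k,true),op(k,true)),r(op(k,true),op(k,true)),k), z -> k }, so t -> r(op(k,true),op(k,true)).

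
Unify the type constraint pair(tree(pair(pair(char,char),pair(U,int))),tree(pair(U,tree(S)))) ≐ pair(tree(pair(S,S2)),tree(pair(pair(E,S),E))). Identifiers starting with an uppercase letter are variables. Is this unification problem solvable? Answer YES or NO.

Decompose pair/2: tree(pair(pair(char,char),pair(U,int))) ≐ tree(pair(S,S2)),  tree(pair(U,tree(S))) ≐ tree(pair(pair(E,S),E)).
Decompose tree/1: pair(pair(char,char),pair(U,int)) ≐ pair(S,S2).
Decompose pair/2: pair(char,char) ≐ S,  pair(U,int) ≐ S2.
Bind S := pair(char,char); substituting into the one remaining equation that mentions S gives: tree(pair(U,tree(pair(char,char)))) ≐ tree(pair(pair(E,pair(char,char)),E)).
Bind S2 := pair(U,int); no other remaining equation mentions S2.
Decompose tree/1: pair(U,tree(pair(char,char))) ≐ pair(pair(E,pair(char,char)),E).
Decompose pair/2: U ≐ pair(E,pair(char,char)),  tree(pair(char,char)) ≐ E.
Bind U := pair(E,pair(char,char)); no other remaining equation mentions U. Substituting into the earlier binding gives S2 := pair(pair(E,pair(char,char)),int).
Bind E := tree(pair(char,char)). Substituting into the earlier bindings gives S2 := pair(pair(tree(pair(char,char)),pair(char,char)),int), U := pair(tree(pair(char,char)),pair(char,char)).
No equations remain and no clash or occurs-check failure arose, so a unifier exists.

YES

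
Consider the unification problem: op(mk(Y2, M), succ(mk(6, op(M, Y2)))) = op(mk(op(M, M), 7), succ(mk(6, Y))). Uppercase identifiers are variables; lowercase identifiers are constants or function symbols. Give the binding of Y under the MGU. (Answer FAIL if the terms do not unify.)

Decompose op/2: mk(Y2, M) = mk(op(M, M), 7),  succ(mk(6, op(M, Y2))) = succ(mk(6, Y)).
Decompose mk/2: Y2 = op(M, M),  M = 7.
Bind Y2 := op(M, M); substituting into the one remaining equation that mentions Y2 gives: succ(mk(6, op(M, op(M, M)))) = succ(mk(6, Y)).
Bind M := 7; substituting into the remaining equation gives: succ(mk(6, op(7, op(7, 7)))) = succ(mk(6, Y)). Substituting into the earlier binding gives Y2 := op(7, 7).
Decompose succ/1: mk(6, op(7, op(7, 7))) = mk(6, Y).
Decompose mk/2: 6 = 6,  op(7, op(7, 7)) = Y.
Delete trivial equation 6 = 6.
Bind Y := op(7, op(7, 7)).
MGU = { Y2 -> op(7, 7), M -> 7, Y -> op(7, op(7, 7)) }, so Y -> op(7, op(7, 7)).

op(7, op(7, 7))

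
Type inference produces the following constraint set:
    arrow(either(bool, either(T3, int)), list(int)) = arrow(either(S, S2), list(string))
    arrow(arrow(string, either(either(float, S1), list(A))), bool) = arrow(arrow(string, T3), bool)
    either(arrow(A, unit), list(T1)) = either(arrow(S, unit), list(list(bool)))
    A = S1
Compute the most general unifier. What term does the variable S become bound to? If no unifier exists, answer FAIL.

Decompose arrow/2: either(bool, either(T3, int)) = either(S, S2),  list(int) = list(string).
Decompose either/2: bool = S,  either(T3, int) = S2.
Bind S := bool; substituting into the one remaining equation that mentions S gives: either(arrow(A, unit), list(T1)) = either(arrow(bool, unit), list(list(bool))).
Bind S2 := either(T3, int); no other remaining equation mentions S2.
Decompose list/1: int = string.
Clash: constants int and string differ; no unifier exists.

FAIL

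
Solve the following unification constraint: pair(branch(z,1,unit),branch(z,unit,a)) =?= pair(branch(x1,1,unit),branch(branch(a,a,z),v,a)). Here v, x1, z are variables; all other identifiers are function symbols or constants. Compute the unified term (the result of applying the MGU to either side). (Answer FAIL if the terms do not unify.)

Decompose pair/2: branch(z,1,unit) =?= branch(x1,1,unit),  branch(z,unit,a) =?= branch(branch(a,a,z),v,a).
Decompose branch/3: z =?= x1,  1 =?= 1,  unit =?= unit.
Bind z := x1; substituting into the one remaining equation that mentions z gives: branch(x1,unit,a) =?= branch(branch(a,a,x1),v,a).
Delete trivial equation 1 =?= 1.
Delete trivial equation unit =?= unit.
Decompose branch/3: x1 =?= branch(a,a,x1),  unit =?= v,  a =?= a.
Occurs check fails: x1 occurs in branch(a,a,x1); the equation x1 =?= branch(a,a,x1) has no finite solution.

FAIL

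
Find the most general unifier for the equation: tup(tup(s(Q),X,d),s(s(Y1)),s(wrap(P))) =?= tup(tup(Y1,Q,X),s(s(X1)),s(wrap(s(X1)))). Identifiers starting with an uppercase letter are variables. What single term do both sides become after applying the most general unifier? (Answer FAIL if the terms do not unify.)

tup(tup(s(d),d,d),s(s(s(d))),s(wrap(s(s(d)))))

Decompose tup/3: tup(s(Q),X,d) =?= tup(Y1,Q,X),  s(s(Y1)) =?= s(s(X1)),  s(wrap(P)) =?= s(wrap(s(X1))).
Decompose tup/3: s(Q) =?= Y1,  X =?= Q,  d =?= X.
Bind Y1 := s(Q); substituting into the one remaining equation that mentions Y1 gives: s(s(s(Q))) =?= s(s(X1)).
Bind X := Q; substituting into the one remaining equation that mentions X gives: d =?= Q.
Bind Q := d; substituting into the one remaining equation that mentions Q gives: s(s(s(d))) =?= s(s(X1)). Substituting into the earlier bindings gives Y1 := s(d), X := d.
Decompose s/1: s(s(d)) =?= s(X1).
Decompose s/1: s(d) =?= X1.
Bind X1 := s(d); substituting into the remaining equation gives: s(wrap(P)) =?= s(wrap(s(s(d)))).
Decompose s/1: wrap(P) =?= wrap(s(s(d))).
Decompose wrap/1: P =?= s(s(d)).
Bind P := s(s(d)).
Applying the MGU to either side gives tup(tup(s(d),d,d),s(s(s(d))),s(wrap(s(s(d))))).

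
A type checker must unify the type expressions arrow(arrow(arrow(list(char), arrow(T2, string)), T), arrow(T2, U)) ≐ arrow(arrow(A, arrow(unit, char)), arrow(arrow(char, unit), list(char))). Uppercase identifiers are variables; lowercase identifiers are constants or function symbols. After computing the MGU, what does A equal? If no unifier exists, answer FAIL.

arrow(list(char), arrow(arrow(char, unit), string))

Decompose arrow/2: arrow(arrow(list(char), arrow(T2, string)), T) ≐ arrow(A, arrow(unit, char)),  arrow(T2, U) ≐ arrow(arrow(char, unit), list(char)).
Decompose arrow/2: arrow(list(char), arrow(T2, string)) ≐ A,  T ≐ arrow(unit, char).
Bind A := arrow(list(char), arrow(T2, string)); no other remaining equation mentions A.
Bind T := arrow(unit, char); no other remaining equation mentions T.
Decompose arrow/2: T2 ≐ arrow(char, unit),  U ≐ list(char).
Bind T2 := arrow(char, unit); no other remaining equation mentions T2. Substituting into the earlier binding gives A := arrow(list(char), arrow(arrow(char, unit), string)).
Bind U := list(char).
MGU = { A -> arrow(list(char), arrow(arrow(char, unit), string)), T -> arrow(unit, char), T2 -> arrow(char, unit), U -> list(char) }, so A -> arrow(list(char), arrow(arrow(char, unit), string)).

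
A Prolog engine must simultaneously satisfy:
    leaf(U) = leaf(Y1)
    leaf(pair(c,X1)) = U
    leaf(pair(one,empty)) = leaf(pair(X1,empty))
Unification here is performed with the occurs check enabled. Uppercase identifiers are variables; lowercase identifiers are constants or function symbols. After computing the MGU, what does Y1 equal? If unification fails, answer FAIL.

leaf(pair(c,one))

Decompose leaf/1: U = Y1.
Bind U := Y1; substituting into the one remaining equation that mentions U gives: leaf(pair(c,X1)) = Y1.
Bind Y1 := leaf(pair(c,X1)); no other remaining equation mentions Y1. Substituting into the earlier binding gives U := leaf(pair(c,X1)).
Decompose leaf/1: pair(one,empty) = pair(X1,empty).
Decompose pair/2: one = X1,  empty = empty.
Bind X1 := one; no other remaining equation mentions X1. Substituting into the earlier bindings gives U := leaf(pair(c,one)), Y1 := leaf(pair(c,one)).
Delete trivial equation empty = empty.
MGU = { U = leaf(pair(c,one)), Y1 = leaf(pair(c,one)), X1 = one }, so Y1 = leaf(pair(c,one)).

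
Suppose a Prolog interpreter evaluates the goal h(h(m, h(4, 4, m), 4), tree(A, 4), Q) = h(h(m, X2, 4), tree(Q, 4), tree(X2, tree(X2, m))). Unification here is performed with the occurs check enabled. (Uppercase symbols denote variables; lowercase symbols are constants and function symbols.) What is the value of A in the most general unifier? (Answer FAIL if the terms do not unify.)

Decompose h/3: h(m, h(4, 4, m), 4) = h(m, X2, 4),  tree(A, 4) = tree(Q, 4),  Q = tree(X2, tree(X2, m)).
Decompose h/3: m = m,  h(4, 4, m) = X2,  4 = 4.
Delete trivial equation m = m.
Bind X2 := h(4, 4, m); substituting into the one remaining equation that mentions X2 gives: Q = tree(h(4, 4, m), tree(h(4, 4, m), m)).
Delete trivial equation 4 = 4.
Decompose tree/2: A = Q,  4 = 4.
Bind A := Q; no other remaining equation mentions A.
Delete trivial equation 4 = 4.
Bind Q := tree(h(4, 4, m), tree(h(4, 4, m), m)). Substituting into the earlier binding gives A := tree(h(4, 4, m), tree(h(4, 4, m), m)).
MGU = { X2 ↦ h(4, 4, m), A ↦ tree(h(4, 4, m), tree(h(4, 4, m), m)), Q ↦ tree(h(4, 4, m), tree(h(4, 4, m), m)) }, so A ↦ tree(h(4, 4, m), tree(h(4, 4, m), m)).

tree(h(4, 4, m), tree(h(4, 4, m), m))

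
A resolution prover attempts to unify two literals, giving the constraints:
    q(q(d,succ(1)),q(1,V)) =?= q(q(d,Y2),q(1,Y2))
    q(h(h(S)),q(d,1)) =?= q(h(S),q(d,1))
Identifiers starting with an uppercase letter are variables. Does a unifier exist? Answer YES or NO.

NO

Decompose q/2: q(d,succ(1)) =?= q(d,Y2),  q(1,V) =?= q(1,Y2).
Decompose q/2: d =?= d,  succ(1) =?= Y2.
Delete trivial equation d =?= d.
Bind Y2 := succ(1); substituting into the one remaining equation that mentions Y2 gives: q(1,V) =?= q(1,succ(1)).
Decompose q/2: 1 =?= 1,  V =?= succ(1).
Delete trivial equation 1 =?= 1.
Bind V := succ(1); no other remaining equation mentions V.
Decompose q/2: h(h(S)) =?= h(S),  q(d,1) =?= q(d,1).
Decompose h/1: h(S) =?= S.
Occurs check fails: S occurs in h(S); the equation S =?= h(S) has no finite solution.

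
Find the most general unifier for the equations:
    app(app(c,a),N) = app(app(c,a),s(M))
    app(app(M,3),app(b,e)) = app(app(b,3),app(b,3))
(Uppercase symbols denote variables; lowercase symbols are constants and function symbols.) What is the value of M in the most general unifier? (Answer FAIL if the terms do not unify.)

Decompose app/2: app(c,a) = app(c,a),  N = s(M).
Delete trivial equation app(c,a) = app(c,a).
Bind N := s(M); no other remaining equation mentions N.
Decompose app/2: app(M,3) = app(b,3),  app(b,e) = app(b,3).
Decompose app/2: M = b,  3 = 3.
Bind M := b; no other remaining equation mentions M. Substituting into the earlier binding gives N := s(b).
Delete trivial equation 3 = 3.
Decompose app/2: b = b,  e = 3.
Delete trivial equation b = b.
Clash: constants e and 3 differ; no unifier exists.

FAIL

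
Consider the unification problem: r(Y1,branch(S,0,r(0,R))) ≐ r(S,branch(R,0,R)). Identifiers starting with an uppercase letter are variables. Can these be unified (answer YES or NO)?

Decompose r/2: Y1 ≐ S,  branch(S,0,r(0,R)) ≐ branch(R,0,R).
Bind Y1 := S; no other remaining equation mentions Y1.
Decompose branch/3: S ≐ R,  0 ≐ 0,  r(0,R) ≐ R.
Bind S := R; no other remaining equation mentions S. Substituting into the earlier binding gives Y1 := R.
Delete trivial equation 0 ≐ 0.
Occurs check fails: R occurs in r(0,R); the equation R ≐ r(0,R) has no finite solution.

NO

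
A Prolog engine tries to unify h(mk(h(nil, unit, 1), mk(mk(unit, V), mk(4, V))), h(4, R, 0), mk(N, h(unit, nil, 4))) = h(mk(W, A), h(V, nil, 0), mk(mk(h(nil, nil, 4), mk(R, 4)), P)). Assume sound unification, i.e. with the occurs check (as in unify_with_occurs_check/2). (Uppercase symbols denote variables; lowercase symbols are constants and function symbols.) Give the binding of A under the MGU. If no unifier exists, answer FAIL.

mk(mk(unit, 4), mk(4, 4))

Decompose h/3: mk(h(nil, unit, 1), mk(mk(unit, V), mk(4, V))) = mk(W, A),  h(4, R, 0) = h(V, nil, 0),  mk(N, h(unit, nil, 4)) = mk(mk(h(nil, nil, 4), mk(R, 4)), P).
Decompose mk/2: h(nil, unit, 1) = W,  mk(mk(unit, V), mk(4, V)) = A.
Bind W := h(nil, unit, 1); no other remaining equation mentions W.
Bind A := mk(mk(unit, V), mk(4, V)); no other remaining equation mentions A.
Decompose h/3: 4 = V,  R = nil,  0 = 0.
Bind V := 4; no other remaining equation mentions V. Substituting into the earlier binding gives A := mk(mk(unit, 4), mk(4, 4)).
Bind R := nil; substituting into the one remaining equation that mentions R gives: mk(N, h(unit, nil, 4)) = mk(mk(h(nil, nil, 4), mk(nil, 4)), P).
Delete trivial equation 0 = 0.
Decompose mk/2: N = mk(h(nil, nil, 4), mk(nil, 4)),  h(unit, nil, 4) = P.
Bind N := mk(h(nil, nil, 4), mk(nil, 4)); no other remaining equation mentions N.
Bind P := h(unit, nil, 4).
MGU = { W -> h(nil, unit, 1), A -> mk(mk(unit, 4), mk(4, 4)), V -> 4, R -> nil, N -> mk(h(nil, nil, 4), mk(nil, 4)), P -> h(unit, nil, 4) }, so A -> mk(mk(unit, 4), mk(4, 4)).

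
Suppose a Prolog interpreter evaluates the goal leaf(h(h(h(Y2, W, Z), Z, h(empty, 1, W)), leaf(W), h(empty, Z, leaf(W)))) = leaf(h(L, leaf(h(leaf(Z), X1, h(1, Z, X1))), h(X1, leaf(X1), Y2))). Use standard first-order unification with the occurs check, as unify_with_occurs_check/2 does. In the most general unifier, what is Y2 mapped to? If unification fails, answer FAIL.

Decompose leaf/1: h(h(h(Y2, W, Z), Z, h(empty, 1, W)), leaf(W), h(empty, Z, leaf(W))) = h(L, leaf(h(leaf(Z), X1, h(1, Z, X1))), h(X1, leaf(X1), Y2)).
Decompose h/3: h(h(Y2, W, Z), Z, h(empty, 1, W)) = L,  leaf(W) = leaf(h(leaf(Z), X1, h(1, Z, X1))),  h(empty, Z, leaf(W)) = h(X1, leaf(X1), Y2).
Bind L := h(h(Y2, W, Z), Z, h(empty, 1, W)); no other remaining equation mentions L.
Decompose leaf/1: W = h(leaf(Z), X1, h(1, Z, X1)).
Bind W := h(leaf(Z), X1, h(1, Z, X1)); substituting into the remaining equation gives: h(empty, Z, leaf(h(leaf(Z), X1, h(1, Z, X1)))) = h(X1, leaf(X1), Y2). Substituting into the earlier binding gives L := h(h(Y2, h(leaf(Z), X1, h(1, Z, X1)), Z), Z, h(empty, 1, h(leaf(Z), X1, h(1, Z, X1)))).
Decompose h/3: empty = X1,  Z = leaf(X1),  leaf(h(leaf(Z), X1, h(1, Z, X1))) = Y2.
Bind X1 := empty; substituting into the remaining equations gives: Z = leaf(empty),  leaf(h(leaf(Z), empty, h(1, Z, empty))) = Y2. Substituting into the earlier bindings gives L := h(h(Y2, h(leaf(Z), empty, h(1, Z, empty)), Z), Z, h(empty, 1, h(leaf(Z), empty, h(1, Z, empty)))), W := h(leaf(Z), empty, h(1, Z, empty)).
Bind Z := leaf(empty); substituting into the remaining equation gives: leaf(h(leaf(leaf(empty)), empty, h(1, leaf(empty), empty))) = Y2. Substituting into the earlier bindings gives L := h(h(Y2, h(leaf(leaf(empty)), empty, h(1, leaf(empty), empty)), leaf(empty)), leaf(empty), h(empty, 1, h(leaf(leaf(empty)), empty, h(1, leaf(empty), empty)))), W := h(leaf(leaf(empty)), empty, h(1, leaf(empty), empty)).
Bind Y2 := leaf(h(leaf(leaf(empty)), empty, h(1, leaf(empty), empty))). Substituting into the earlier binding gives L := h(h(leaf(h(leaf(leaf(empty)), empty, h(1, leaf(empty), empty))), h(leaf(leaf(empty)), empty, h(1, leaf(empty), empty)), leaf(empty)), leaf(empty), h(empty, 1, h(leaf(leaf(empty)), empty, h(1, leaf(empty), empty)))).
MGU = { L ↦ h(h(leaf(h(leaf(leaf(empty)), empty, h(1, leaf(empty), empty))), h(leaf(leaf(empty)), empty, h(1, leaf(empty), empty)), leaf(empty)), leaf(empty), h(empty, 1, h(leaf(leaf(empty)), empty, h(1, leaf(empty), empty)))), W ↦ h(leaf(leaf(empty)), empty, h(1, leaf(empty), empty)), X1 ↦ empty, Z ↦ leaf(empty), Y2 ↦ leaf(h(leaf(leaf(empty)), empty, h(1, leaf(empty), empty))) }, so Y2 ↦ leaf(h(leaf(leaf(empty)), empty, h(1, leaf(empty), empty))).

leaf(h(leaf(leaf(empty)), empty, h(1, leaf(empty), empty)))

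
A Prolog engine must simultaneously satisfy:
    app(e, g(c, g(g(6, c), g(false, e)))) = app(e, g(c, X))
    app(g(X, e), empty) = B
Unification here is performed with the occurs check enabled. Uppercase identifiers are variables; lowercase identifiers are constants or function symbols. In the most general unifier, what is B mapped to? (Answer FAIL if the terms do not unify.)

app(g(g(g(6, c), g(false, e)), e), empty)

Decompose app/2: e = e,  g(c, g(g(6, c), g(false, e))) = g(c, X).
Delete trivial equation e = e.
Decompose g/2: c = c,  g(g(6, c), g(false, e)) = X.
Delete trivial equation c = c.
Bind X := g(g(6, c), g(false, e)); substituting into the remaining equation gives: app(g(g(g(6, c), g(false, e)), e), empty) = B.
Bind B := app(g(g(g(6, c), g(false, e)), e), empty).
MGU = { X = g(g(6, c), g(false, e)), B = app(g(g(g(6, c), g(false, e)), e), empty) }, so B = app(g(g(g(6, c), g(false, e)), e), empty).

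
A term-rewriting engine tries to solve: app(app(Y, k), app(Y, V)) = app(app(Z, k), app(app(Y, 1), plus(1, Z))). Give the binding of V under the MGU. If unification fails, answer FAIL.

FAIL

Decompose app/2: app(Y, k) = app(Z, k),  app(Y, V) = app(app(Y, 1), plus(1, Z)).
Decompose app/2: Y = Z,  k = k.
Bind Y := Z; substituting into the one remaining equation that mentions Y gives: app(Z, V) = app(app(Z, 1), plus(1, Z)).
Delete trivial equation k = k.
Decompose app/2: Z = app(Z, 1),  V = plus(1, Z).
Occurs check fails: Z occurs in app(Z, 1); the equation Z = app(Z, 1) has no finite solution.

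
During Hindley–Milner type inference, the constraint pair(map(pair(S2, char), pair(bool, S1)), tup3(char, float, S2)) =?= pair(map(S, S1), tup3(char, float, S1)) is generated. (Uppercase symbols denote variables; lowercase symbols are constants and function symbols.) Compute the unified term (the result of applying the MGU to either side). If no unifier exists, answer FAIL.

FAIL

Decompose pair/2: map(pair(S2, char), pair(bool, S1)) =?= map(S, S1),  tup3(char, float, S2) =?= tup3(char, float, S1).
Decompose map/2: pair(S2, char) =?= S,  pair(bool, S1) =?= S1.
Bind S := pair(S2, char); no other remaining equation mentions S.
Occurs check fails: S1 occurs in pair(bool, S1); the equation S1 =?= pair(bool, S1) has no finite solution.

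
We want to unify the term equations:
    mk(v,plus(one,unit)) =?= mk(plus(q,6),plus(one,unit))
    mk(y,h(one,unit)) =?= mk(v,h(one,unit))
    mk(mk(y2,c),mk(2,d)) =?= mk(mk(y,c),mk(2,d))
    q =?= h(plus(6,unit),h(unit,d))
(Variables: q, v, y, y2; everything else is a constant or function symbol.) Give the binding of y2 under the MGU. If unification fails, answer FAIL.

Decompose mk/2: v =?= plus(q,6),  plus(one,unit) =?= plus(one,unit).
Bind v := plus(q,6); substituting into the one remaining equation that mentions v gives: mk(y,h(one,unit)) =?= mk(plus(q,6),h(one,unit)).
Delete trivial equation plus(one,unit) =?= plus(one,unit).
Decompose mk/2: y =?= plus(q,6),  h(one,unit) =?= h(one,unit).
Bind y := plus(q,6); substituting into the one remaining equation that mentions y gives: mk(mk(y2,c),mk(2,d)) =?= mk(mk(plus(q,6),c),mk(2,d)).
Delete trivial equation h(one,unit) =?= h(one,unit).
Decompose mk/2: mk(y2,c) =?= mk(plus(q,6),c),  mk(2,d) =?= mk(2,d).
Decompose mk/2: y2 =?= plus(q,6),  c =?= c.
Bind y2 := plus(q,6); no other remaining equation mentions y2.
Delete trivial equation c =?= c.
Delete trivial equation mk(2,d) =?= mk(2,d).
Bind q := h(plus(6,unit),h(unit,d)). Substituting into the earlier bindings gives v := plus(h(plus(6,unit),h(unit,d)),6), y := plus(h(plus(6,unit),h(unit,d)),6), y2 := plus(h(plus(6,unit),h(unit,d)),6).
MGU = { v -> plus(h(plus(6,unit),h(unit,d)),6), y -> plus(h(plus(6,unit),h(unit,d)),6), y2 -> plus(h(plus(6,unit),h(unit,d)),6), q -> h(plus(6,unit),h(unit,d)) }, so y2 -> plus(h(plus(6,unit),h(unit,d)),6).

plus(h(plus(6,unit),h(unit,d)),6)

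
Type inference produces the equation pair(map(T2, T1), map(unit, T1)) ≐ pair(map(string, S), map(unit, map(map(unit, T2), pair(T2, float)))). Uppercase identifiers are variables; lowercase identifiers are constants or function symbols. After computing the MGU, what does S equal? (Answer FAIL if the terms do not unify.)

Decompose pair/2: map(T2, T1) ≐ map(string, S),  map(unit, T1) ≐ map(unit, map(map(unit, T2), pair(T2, float))).
Decompose map/2: T2 ≐ string,  T1 ≐ S.
Bind T2 := string; substituting into the one remaining equation that mentions T2 gives: map(unit, T1) ≐ map(unit, map(map(unit, string), pair(string, float))).
Bind T1 := S; substituting into the remaining equation gives: map(unit, S) ≐ map(unit, map(map(unit, string), pair(string, float))).
Decompose map/2: unit ≐ unit,  S ≐ map(map(unit, string), pair(string, float)).
Delete trivial equation unit ≐ unit.
Bind S := map(map(unit, string), pair(string, float)). Substituting into the earlier binding gives T1 := map(map(unit, string), pair(string, float)).
MGU = { T2 := string, T1 := map(map(unit, string), pair(string, float)), S := map(map(unit, string), pair(string, float)) }, so S := map(map(unit, string), pair(string, float)).

map(map(unit, string), pair(string, float))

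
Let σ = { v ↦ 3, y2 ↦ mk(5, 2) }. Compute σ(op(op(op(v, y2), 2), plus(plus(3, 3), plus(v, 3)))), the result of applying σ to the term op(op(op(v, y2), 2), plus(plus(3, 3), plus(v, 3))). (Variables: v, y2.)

Replace each occurrence of v with 3.
Replace each occurrence of y2 with mk(5, 2).
Result: op(op(op(3, mk(5, 2)), 2), plus(plus(3, 3), plus(3, 3))).

op(op(op(3, mk(5, 2)), 2), plus(plus(3, 3), plus(3, 3)))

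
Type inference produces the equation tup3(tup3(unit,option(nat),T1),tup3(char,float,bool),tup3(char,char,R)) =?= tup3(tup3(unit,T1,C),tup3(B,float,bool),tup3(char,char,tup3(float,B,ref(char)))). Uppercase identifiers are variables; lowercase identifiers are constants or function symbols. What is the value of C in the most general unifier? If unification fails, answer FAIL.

option(nat)

Decompose tup3/3: tup3(unit,option(nat),T1) =?= tup3(unit,T1,C),  tup3(char,float,bool) =?= tup3(B,float,bool),  tup3(char,char,R) =?= tup3(char,char,tup3(float,B,ref(char))).
Decompose tup3/3: unit =?= unit,  option(nat) =?= T1,  T1 =?= C.
Delete trivial equation unit =?= unit.
Bind T1 := option(nat); substituting into the one remaining equation that mentions T1 gives: option(nat) =?= C.
Bind C := option(nat); no other remaining equation mentions C.
Decompose tup3/3: char =?= B,  float =?= float,  bool =?= bool.
Bind B := char; substituting into the one remaining equation that mentions B gives: tup3(char,char,R) =?= tup3(char,char,tup3(float,char,ref(char))).
Delete trivial equation float =?= float.
Delete trivial equation bool =?= bool.
Decompose tup3/3: char =?= char,  char =?= char,  R =?= tup3(float,char,ref(char)).
Delete trivial equation char =?= char.
Delete trivial equation char =?= char.
Bind R := tup3(float,char,ref(char)).
MGU = { T1 := option(nat), C := option(nat), B := char, R := tup3(float,char,ref(char)) }, so C := option(nat).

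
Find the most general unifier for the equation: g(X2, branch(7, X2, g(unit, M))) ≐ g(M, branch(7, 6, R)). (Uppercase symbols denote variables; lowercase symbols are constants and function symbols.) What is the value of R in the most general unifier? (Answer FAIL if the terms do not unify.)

Decompose g/2: X2 ≐ M,  branch(7, X2, g(unit, M)) ≐ branch(7, 6, R).
Bind X2 := M; substituting into the remaining equation gives: branch(7, M, g(unit, M)) ≐ branch(7, 6, R).
Decompose branch/3: 7 ≐ 7,  M ≐ 6,  g(unit, M) ≐ R.
Delete trivial equation 7 ≐ 7.
Bind M := 6; substituting into the remaining equation gives: g(unit, 6) ≐ R. Substituting into the earlier binding gives X2 := 6.
Bind R := g(unit, 6).
MGU = { X2 -> 6, M -> 6, R -> g(unit, 6) }, so R -> g(unit, 6).

g(unit, 6)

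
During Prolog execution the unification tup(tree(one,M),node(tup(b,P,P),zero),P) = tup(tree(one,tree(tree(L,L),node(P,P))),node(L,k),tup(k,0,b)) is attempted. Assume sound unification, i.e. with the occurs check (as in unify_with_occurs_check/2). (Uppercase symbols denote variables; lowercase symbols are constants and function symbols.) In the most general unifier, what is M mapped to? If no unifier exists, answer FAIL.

Decompose tup/3: tree(one,M) = tree(one,tree(tree(L,L),node(P,P))),  node(tup(b,P,P),zero) = node(L,k),  P = tup(k,0,b).
Decompose tree/2: one = one,  M = tree(tree(L,L),node(P,P)).
Delete trivial equation one = one.
Bind M := tree(tree(L,L),node(P,P)); no other remaining equation mentions M.
Decompose node/2: tup(b,P,P) = L,  zero = k.
Bind L := tup(b,P,P); no other remaining equation mentions L. Substituting into the earlier binding gives M := tree(tree(tup(b,P,P),tup(b,P,P)),node(P,P)).
Clash: constants zero and k differ; no unifier exists.

FAIL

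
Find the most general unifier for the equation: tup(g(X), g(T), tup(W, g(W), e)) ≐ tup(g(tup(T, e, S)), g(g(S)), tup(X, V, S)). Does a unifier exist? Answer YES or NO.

Decompose tup/3: g(X) ≐ g(tup(T, e, S)),  g(T) ≐ g(g(S)),  tup(W, g(W), e) ≐ tup(X, V, S).
Decompose g/1: X ≐ tup(T, e, S).
Bind X := tup(T, e, S); substituting into the one remaining equation that mentions X gives: tup(W, g(W), e) ≐ tup(tup(T, e, S), V, S).
Decompose g/1: T ≐ g(S).
Bind T := g(S); substituting into the remaining equation gives: tup(W, g(W), e) ≐ tup(tup(g(S), e, S), V, S). Substituting into the earlier binding gives X := tup(g(S), e, S).
Decompose tup/3: W ≐ tup(g(S), e, S),  g(W) ≐ V,  e ≐ S.
Bind W := tup(g(S), e, S); substituting into the one remaining equation that mentions W gives: g(tup(g(S), e, S)) ≐ V.
Bind V := g(tup(g(S), e, S)); no other remaining equation mentions V.
Bind S := e. Substituting into the earlier bindings gives X := tup(g(e), e, e), T := g(e), W := tup(g(e), e, e), V := g(tup(g(e), e, e)).
No equations remain and no clash or occurs-check failure arose, so a unifier exists.

YES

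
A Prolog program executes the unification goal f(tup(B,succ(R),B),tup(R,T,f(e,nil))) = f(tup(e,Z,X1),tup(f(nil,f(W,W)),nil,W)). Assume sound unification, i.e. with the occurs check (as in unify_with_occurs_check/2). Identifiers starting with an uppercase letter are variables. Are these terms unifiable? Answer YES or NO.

Decompose f/2: tup(B,succ(R),B) = tup(e,Z,X1),  tup(R,T,f(e,nil)) = tup(f(nil,f(W,W)),nil,W).
Decompose tup/3: B = e,  succ(R) = Z,  B = X1.
Bind B := e; substituting into the one remaining equation that mentions B gives: e = X1.
Bind Z := succ(R); no other remaining equation mentions Z.
Bind X1 := e; no other remaining equation mentions X1.
Decompose tup/3: R = f(nil,f(W,W)),  T = nil,  f(e,nil) = W.
Bind R := f(nil,f(W,W)); no other remaining equation mentions R. Substituting into the earlier binding gives Z := succ(f(nil,f(W,W))).
Bind T := nil; no other remaining equation mentions T.
Bind W := f(e,nil). Substituting into the earlier bindings gives Z := succ(f(nil,f(f(e,nil),f(e,nil)))), R := f(nil,f(f(e,nil),f(e,nil))).
No equations remain and no clash or occurs-check failure arose, so a unifier exists.

YES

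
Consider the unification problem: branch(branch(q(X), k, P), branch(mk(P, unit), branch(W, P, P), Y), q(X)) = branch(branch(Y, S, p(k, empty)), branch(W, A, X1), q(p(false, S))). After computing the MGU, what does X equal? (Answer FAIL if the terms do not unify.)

p(false, k)

Decompose branch/3: branch(q(X), k, P) = branch(Y, S, p(k, empty)),  branch(mk(P, unit), branch(W, P, P), Y) = branch(W, A, X1),  q(X) = q(p(false, S)).
Decompose branch/3: q(X) = Y,  k = S,  P = p(k, empty).
Bind Y := q(X); substituting into the one remaining equation that mentions Y gives: branch(mk(P, unit), branch(W, P, P), q(X)) = branch(W, A, X1).
Bind S := k; substituting into the one remaining equation that mentions S gives: q(X) = q(p(false, k)).
Bind P := p(k, empty); substituting into the one remaining equation that mentions P gives: branch(mk(p(k, empty), unit), branch(W, p(k, empty), p(k, empty)), q(X)) = branch(W, A, X1).
Decompose branch/3: mk(p(k, empty), unit) = W,  branch(W, p(k, empty), p(k, empty)) = A,  q(X) = X1.
Bind W := mk(p(k, empty), unit); substituting into the one remaining equation that mentions W gives: branch(mk(p(k, empty), unit), p(k, empty), p(k, empty)) = A.
Bind A := branch(mk(p(k, empty), unit), p(k, empty), p(k, empty)); no other remaining equation mentions A.
Bind X1 := q(X); no other remaining equation mentions X1.
Decompose q/1: X = p(false, k).
Bind X := p(false, k). Substituting into the earlier bindings gives Y := q(p(false, k)), X1 := q(p(false, k)).
MGU = { Y -> q(p(false, k)), S -> k, P -> p(k, empty), W -> mk(p(k, empty), unit), A -> branch(mk(p(k, empty), unit), p(k, empty), p(k, empty)), X1 -> q(p(false, k)), X -> p(false, k) }, so X -> p(false, k).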